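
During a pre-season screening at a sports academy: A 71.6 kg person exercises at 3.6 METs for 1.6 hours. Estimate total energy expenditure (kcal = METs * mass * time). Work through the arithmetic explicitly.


Energy = METs * mass(kg) * time(h)
= 3.6 * 71.6 * 1.6
= 412.42 kcal

412.42 kcal


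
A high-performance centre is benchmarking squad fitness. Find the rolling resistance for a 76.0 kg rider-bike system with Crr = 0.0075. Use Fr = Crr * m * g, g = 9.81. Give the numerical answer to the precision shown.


m * g = 76.0 * 9.81 = 745.56 N
Fr = 0.0075 * 745.56 = 5.592 N

5.592 N


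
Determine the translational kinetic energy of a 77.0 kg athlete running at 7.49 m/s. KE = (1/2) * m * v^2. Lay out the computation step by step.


KE = 0.5 * m * v^2
= 0.5 * 77.0 * 7.49^2
= 0.5 * 77.0 * 56.1001
= 2159.85 J

2159.85 J


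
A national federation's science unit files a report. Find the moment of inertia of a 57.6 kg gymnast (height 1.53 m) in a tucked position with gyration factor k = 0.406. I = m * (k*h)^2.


Radius of gyration = 0.406 * 1.53 = 0.62118 m
I = 57.6 * 0.62118^2
= 57.6 * 0.385865
= 22.226 kg*m^2

22.226 kg*m^2


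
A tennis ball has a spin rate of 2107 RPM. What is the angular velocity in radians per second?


Convert RPM to rad/s: multiply by 2*pi and divide by 60
omega = 2107 * 2 * pi / 60
= 220.645 rad/s

220.645 rad/s


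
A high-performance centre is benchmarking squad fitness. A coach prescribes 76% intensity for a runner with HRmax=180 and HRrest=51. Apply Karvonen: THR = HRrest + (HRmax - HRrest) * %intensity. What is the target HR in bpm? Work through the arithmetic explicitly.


Heart rate reserve = 180 - 51 = 129
Intensity fraction = 76 / 100 = 0.76
THR = 51 + 129 * 0.76 = 149.04 bpm

149.04 bpm


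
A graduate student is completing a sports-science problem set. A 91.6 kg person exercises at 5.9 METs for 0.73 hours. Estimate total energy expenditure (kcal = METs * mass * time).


Energy = METs * mass(kg) * time(h)
= 5.9 * 91.6 * 0.73
= 394.52 kcal

394.52 kcal


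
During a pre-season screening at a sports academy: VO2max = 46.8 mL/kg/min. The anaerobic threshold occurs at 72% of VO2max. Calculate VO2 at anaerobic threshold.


AT fraction = 72 / 100 = 0.72
AT VO2 = 46.8 * 0.72
= 33.7 mL/kg/min

33.7 mL/kg/min


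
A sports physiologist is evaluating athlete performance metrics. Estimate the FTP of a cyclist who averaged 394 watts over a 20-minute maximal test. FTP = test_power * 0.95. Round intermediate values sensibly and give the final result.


FTP = 394 * 0.95 = 374.3 W

374.3 W


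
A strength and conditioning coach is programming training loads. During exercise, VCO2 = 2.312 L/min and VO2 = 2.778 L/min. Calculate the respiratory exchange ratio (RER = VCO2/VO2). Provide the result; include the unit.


RER = VCO2 / VO2
= 2.312 / 2.778
= 0.8323

0.8323


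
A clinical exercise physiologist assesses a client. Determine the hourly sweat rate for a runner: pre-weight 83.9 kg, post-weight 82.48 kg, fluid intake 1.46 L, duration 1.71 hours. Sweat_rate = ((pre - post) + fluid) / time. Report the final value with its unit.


Mass lost = 83.9 - 82.48 = 1.42 kg
Add fluid consumed: 1.42 + 1.46 = 2.88 L total sweat
Sweat rate = 2.88 / 1.71 = 1.684 L/h

1.684 L/h


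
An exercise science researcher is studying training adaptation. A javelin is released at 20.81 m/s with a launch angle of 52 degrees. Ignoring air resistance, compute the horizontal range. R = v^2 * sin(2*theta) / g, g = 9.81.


Launch speed squared = 433.0561
sin(2 * 52 deg) = 0.970296
Range = 433.0561 * 0.970296 / 9.81
= 42.833 m

42.833 m


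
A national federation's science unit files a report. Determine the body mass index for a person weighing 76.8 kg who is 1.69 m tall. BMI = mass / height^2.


BMI = mass / height^2
= 76.8 / 1.69^2
= 76.8 / 2.8561
= 26.89 kg/m^2

26.89 kg/m^2


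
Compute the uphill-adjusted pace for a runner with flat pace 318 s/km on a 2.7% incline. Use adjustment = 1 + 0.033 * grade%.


Adjustment factor = 1 + 0.033 * 2.7 = 1.0891
Grade-adjusted pace = 318 * 1.0891 = 346.33 s/km

346.33 s/km


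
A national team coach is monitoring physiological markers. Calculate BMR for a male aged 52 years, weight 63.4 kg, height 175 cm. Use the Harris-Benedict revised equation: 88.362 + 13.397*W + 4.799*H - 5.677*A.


Substituting values:
W term = 13.397 * 63.4 = 849.3698
H term = 4.799 * 175 = 839.825
A term = 5.677 * 52 = 295.204
BMR = 1482.35 kcal/day

1482.35 kcal/day


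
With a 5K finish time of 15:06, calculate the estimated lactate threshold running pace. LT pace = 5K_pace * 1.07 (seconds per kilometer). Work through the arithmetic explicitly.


Race duration = 906 s for 5 km
Average pace = 906 / 5 = 181.2 s/km
LT pace = 181.2 * 1.07
= 193.88 s/km

193.88 s/km


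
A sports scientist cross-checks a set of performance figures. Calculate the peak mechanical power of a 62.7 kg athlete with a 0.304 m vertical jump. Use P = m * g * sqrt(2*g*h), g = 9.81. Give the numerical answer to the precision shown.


First, sqrt(2gh) = sqrt(2 * 9.81 * 0.304)
= sqrt(5.96448) = 2.442228 m/s
Power = 62.7 * 9.81 * 2.442228 = 1502.18 W

1502.18 W


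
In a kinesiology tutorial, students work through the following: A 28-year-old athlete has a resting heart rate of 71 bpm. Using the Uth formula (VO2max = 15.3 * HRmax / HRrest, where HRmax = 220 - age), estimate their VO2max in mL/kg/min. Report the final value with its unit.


HRmax = 220 - 28 = 192 bpm
Ratio = HRmax / HRrest = 192 / 71 = 2.7042
VO2max = 15.3 * 2.7042 = 41.37 mL/kg/min

41.37 mL/kg/min


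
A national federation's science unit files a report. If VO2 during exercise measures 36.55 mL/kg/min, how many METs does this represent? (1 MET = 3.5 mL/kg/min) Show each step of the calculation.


METs = VO2 / 3.5 = 36.55 / 3.5 = 10.44

10.44 METs


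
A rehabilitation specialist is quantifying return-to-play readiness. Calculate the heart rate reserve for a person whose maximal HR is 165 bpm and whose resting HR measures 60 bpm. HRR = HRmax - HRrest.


HRmax = 165 bpm
HRrest = 60 bpm
HRR = 165 - 60 = 105 bpm

105 bpm


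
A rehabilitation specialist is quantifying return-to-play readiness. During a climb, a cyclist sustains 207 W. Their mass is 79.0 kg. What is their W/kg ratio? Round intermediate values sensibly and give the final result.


Power-to-weight = 207 W / 79.0 kg
= 2.62 W/kg

2.62 W/kg


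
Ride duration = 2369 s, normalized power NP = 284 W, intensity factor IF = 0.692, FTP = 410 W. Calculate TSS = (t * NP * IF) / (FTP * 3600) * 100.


Numerator = 2369 * 284 * 0.692 = 465574.832
Denominator = 410 * 3600 = 1476000
TSS = 465574.832 / 1476000 * 100
= 31.54

31.54 TSS


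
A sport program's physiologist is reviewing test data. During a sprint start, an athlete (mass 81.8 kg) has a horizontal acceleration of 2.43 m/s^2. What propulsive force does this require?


Propulsive force = mass * acceleration
= 81.8 kg * 2.43 m/s^2
= 198.77 N

198.77 N


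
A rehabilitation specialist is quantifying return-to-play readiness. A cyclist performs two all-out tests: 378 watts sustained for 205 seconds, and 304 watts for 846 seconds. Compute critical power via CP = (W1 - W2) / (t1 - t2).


W1 = P1 * t1 = 378 * 205 = 77490 J
W2 = P2 * t2 = 304 * 846 = 257184 J
CP = (77490 - 257184) / (205 - 846)
= 280.33 W

280.33 W


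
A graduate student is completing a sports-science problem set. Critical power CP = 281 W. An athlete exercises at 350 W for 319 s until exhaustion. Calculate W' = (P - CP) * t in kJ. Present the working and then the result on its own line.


P - CP = 350 - 281 = 69 W
W' = 69 * 319 = 22011 J
= 22011 / 1000 = 22.011 kJ

22.011 kJ


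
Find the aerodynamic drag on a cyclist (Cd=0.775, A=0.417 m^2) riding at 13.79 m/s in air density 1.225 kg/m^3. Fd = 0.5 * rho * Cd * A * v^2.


Fd = 0.5 * 1.225 * 0.775 * 0.417 * 13.79^2
= 0.5 * 1.225 * 0.775 * 0.417 * 190.1641
= 37.642 N

37.642 N


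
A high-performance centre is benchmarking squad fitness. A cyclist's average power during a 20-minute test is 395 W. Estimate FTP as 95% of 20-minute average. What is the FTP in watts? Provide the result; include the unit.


FTP = 20-min power * 0.95
= 395 * 0.95
= 375.25 W

375.25 W


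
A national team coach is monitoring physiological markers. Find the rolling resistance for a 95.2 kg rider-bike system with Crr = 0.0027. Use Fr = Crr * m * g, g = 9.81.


m * g = 95.2 * 9.81 = 933.912 N
Fr = 0.0027 * 933.912 = 2.522 N

2.522 N


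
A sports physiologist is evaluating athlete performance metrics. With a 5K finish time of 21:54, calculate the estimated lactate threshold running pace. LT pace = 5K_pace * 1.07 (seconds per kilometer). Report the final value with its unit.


Race duration = 1314 s for 5 km
Average pace = 1314 / 5 = 262.8 s/km
LT pace = 262.8 * 1.07
= 281.2 s/km

281.2 s/km


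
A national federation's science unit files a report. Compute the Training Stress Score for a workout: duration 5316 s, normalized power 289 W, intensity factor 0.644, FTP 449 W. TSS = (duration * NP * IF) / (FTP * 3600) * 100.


Product = 5316 * 289 * 0.644 = 989392.656
Base = 449 * 3600 = 1616400
TSS = 989392.656 / 1616400 * 100 = 61.21

61.21 TSS


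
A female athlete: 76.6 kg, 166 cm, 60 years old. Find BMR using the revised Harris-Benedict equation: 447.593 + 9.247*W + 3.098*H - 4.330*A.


Intercept = 447.593
Weight contribution = 9.247 * 76.6 = 708.3202
Height contribution = 3.098 * 166 = 514.268
Age contribution = 4.33 * 60 = 259.8
BMR = 447.593 + 708.3202 + 514.268 - 259.8
= 1410.38 kcal/day

1410.38 kcal/day


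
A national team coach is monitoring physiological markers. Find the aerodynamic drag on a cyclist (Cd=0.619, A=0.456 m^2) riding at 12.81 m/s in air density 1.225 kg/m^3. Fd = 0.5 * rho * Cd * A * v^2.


Fd = 0.5 * 1.225 * 0.619 * 0.456 * 12.81^2
= 0.5 * 1.225 * 0.619 * 0.456 * 164.0961
= 28.37 N

28.37 N


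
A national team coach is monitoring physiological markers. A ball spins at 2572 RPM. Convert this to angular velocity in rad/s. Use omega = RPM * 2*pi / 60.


omega = 2572 * 2 * pi / 60
= 2572 * 6.28318531 / 60
= 16160.353 / 60
= 269.339 rad/s

269.339 rad/s


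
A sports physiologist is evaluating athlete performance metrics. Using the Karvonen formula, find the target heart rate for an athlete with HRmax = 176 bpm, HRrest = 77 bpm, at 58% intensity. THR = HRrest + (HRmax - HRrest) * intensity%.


HRR = 176 - 77 = 99
THR = 77 + 99 * 0.58
= 77 + 57.42
= 134.42 bpm

134.42 bpm


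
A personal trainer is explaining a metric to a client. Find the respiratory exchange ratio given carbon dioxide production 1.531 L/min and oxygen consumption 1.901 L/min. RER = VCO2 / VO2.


VCO2 = 1.531 L/min
VO2 = 1.901 L/min
RER = 1.531 / 1.901 = 0.8054

0.8054


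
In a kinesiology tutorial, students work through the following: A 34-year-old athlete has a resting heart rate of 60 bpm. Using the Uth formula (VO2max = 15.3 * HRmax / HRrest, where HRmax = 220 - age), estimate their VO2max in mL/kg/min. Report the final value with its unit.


HRmax = 220 - 34 = 186 bpm
Ratio = HRmax / HRrest = 186 / 60 = 3.1
VO2max = 15.3 * 3.1 = 47.43 mL/kg/min

47.43 mL/kg/min


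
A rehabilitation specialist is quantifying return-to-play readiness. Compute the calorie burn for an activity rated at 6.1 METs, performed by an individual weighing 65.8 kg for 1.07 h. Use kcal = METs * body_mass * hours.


Product of METs and mass = 6.1 * 65.8 = 401.38
Total kcal = 401.38 * 1.07 = 429.48 kcal

429.48 kcal


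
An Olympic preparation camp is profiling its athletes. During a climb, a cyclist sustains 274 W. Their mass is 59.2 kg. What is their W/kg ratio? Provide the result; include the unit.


Power-to-weight = 274 W / 59.2 kg
= 4.628 W/kg

4.628 W/kg


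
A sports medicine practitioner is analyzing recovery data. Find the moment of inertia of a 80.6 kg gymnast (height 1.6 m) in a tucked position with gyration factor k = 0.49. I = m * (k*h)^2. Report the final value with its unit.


Radius of gyration = 0.49 * 1.6 = 0.784 m
I = 80.6 * 0.784^2
= 80.6 * 0.614656
= 49.541 kg*m^2

49.541 kg*m^2


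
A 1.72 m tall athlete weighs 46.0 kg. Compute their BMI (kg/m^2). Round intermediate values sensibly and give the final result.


height^2 = 2.9584 m^2
BMI = 46.0 / 2.9584 = 15.55 kg/m^2

15.55 kg/m^2


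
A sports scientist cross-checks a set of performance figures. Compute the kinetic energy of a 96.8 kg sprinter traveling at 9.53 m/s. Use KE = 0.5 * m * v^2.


Velocity squared = 90.8209
KE = 0.5 * 96.8 * 90.8209 = 4395.73 J

4395.73 J


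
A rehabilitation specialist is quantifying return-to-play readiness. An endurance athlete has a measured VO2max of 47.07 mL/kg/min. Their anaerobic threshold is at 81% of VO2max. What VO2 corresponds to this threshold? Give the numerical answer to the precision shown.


Anaerobic threshold VO2 = VO2max * 81%
= 47.07 * 0.81
= 38.13 mL/kg/min

38.13 mL/kg/min


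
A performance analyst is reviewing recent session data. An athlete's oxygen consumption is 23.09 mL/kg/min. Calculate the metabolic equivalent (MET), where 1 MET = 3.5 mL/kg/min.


MET = VO2 / 3.5
= 23.09 / 3.5
= 6.6 METs

6.6 METs


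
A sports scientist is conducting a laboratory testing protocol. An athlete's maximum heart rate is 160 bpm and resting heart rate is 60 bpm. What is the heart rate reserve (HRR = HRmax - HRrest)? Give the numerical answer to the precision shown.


HRR = HRmax - HRrest
= 160 - 60
= 100 bpm

100 bpm


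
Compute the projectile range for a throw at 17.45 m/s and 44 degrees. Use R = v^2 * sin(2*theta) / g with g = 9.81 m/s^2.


Two times the angle = 88 degrees
sin(88) = 0.999391
R = 304.5025 * 0.999391 / 9.81 = 31.021 m

31.021 m


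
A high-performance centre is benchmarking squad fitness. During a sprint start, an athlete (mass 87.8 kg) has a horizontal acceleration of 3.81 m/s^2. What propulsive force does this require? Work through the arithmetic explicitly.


Propulsive force = mass * acceleration
= 87.8 kg * 3.81 m/s^2
= 334.52 N

334.52 N


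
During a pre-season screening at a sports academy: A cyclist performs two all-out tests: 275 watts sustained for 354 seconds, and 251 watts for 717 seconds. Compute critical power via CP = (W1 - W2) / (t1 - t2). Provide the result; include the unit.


W1 = P1 * t1 = 275 * 354 = 97350 J
W2 = P2 * t2 = 251 * 717 = 179967 J
CP = (97350 - 179967) / (354 - 717)
= 227.6 W

227.6 W


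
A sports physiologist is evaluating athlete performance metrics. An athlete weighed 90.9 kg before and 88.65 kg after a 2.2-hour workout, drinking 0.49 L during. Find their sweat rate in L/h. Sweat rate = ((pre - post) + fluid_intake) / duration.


Body mass change = 2.25 kg
Total sweat loss = 2.25 + 0.49 = 2.74 L
Rate = 2.74 / 2.2 = 1.245 L/h

1.245 L/h


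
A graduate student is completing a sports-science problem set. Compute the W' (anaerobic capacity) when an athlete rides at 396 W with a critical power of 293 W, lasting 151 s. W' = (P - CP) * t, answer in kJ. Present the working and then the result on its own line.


Above-CP power = 103 W
Duration = 151 s
W' = 103 * 151 = 15553 J
Convert: 15553 / 1000 = 15.553 kJ

15.553 kJ


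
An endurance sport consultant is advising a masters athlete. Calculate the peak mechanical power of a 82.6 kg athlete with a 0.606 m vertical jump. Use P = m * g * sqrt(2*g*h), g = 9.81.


First, sqrt(2gh) = sqrt(2 * 9.81 * 0.606)
= sqrt(11.88972) = 3.448147 m/s
Power = 82.6 * 9.81 * 3.448147 = 2794.05 W

2794.05 W


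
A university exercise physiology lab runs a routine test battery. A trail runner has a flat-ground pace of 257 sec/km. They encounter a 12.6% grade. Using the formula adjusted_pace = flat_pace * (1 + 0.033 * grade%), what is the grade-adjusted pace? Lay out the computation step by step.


Grade factor = 1 + 0.033 * 12.6 = 1.4158
Adjusted = 257 * 1.4158 = 363.86 sec/km

363.86 s/km


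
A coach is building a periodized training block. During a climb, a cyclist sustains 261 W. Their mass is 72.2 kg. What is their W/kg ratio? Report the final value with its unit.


Power-to-weight = 261 W / 72.2 kg
= 3.615 W/kg

3.615 W/kg


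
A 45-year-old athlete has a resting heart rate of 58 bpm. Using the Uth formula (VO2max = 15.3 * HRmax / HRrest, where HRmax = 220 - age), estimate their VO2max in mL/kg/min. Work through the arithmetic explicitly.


HRmax = 220 - 45 = 175 bpm
Ratio = HRmax / HRrest = 175 / 58 = 3.0172
VO2max = 15.3 * 3.0172 = 46.16 mL/kg/min

46.16 mL/kg/min


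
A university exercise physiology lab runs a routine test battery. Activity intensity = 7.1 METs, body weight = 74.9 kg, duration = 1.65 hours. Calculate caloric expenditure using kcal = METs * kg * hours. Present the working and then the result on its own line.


kcal = 7.1 * 74.9 * 1.65
= 531.79 * 1.65
= 877.45 kcal

877.45 kcal


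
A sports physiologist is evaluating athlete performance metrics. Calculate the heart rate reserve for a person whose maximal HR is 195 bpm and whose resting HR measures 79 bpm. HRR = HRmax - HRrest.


HRmax = 195 bpm
HRrest = 79 bpm
HRR = 195 - 79 = 116 bpm

116 bpm


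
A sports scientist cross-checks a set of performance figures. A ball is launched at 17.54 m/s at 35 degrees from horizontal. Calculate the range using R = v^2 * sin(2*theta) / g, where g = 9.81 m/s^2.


sin(2 * 35) = sin(70) = 0.939693
v^2 = 17.54^2 = 307.6516
R = 307.6516 * 0.939693 / 9.81
= 29.47 m

29.47 m


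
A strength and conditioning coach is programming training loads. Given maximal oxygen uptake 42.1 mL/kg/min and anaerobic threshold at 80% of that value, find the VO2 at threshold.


Percentage as decimal = 0.8
VO2 at AT = 42.1 * 0.8 = 33.68 mL/kg/min

33.68 mL/kg/min


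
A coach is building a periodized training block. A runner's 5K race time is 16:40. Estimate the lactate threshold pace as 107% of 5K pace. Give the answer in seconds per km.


Total race time = 16*60 + 40 = 1000 seconds
5K pace = 1000 / 5 = 200.0 sec/km
LT pace = 200.0 * 1.07 = 214.0 sec/km

214.0 s/km


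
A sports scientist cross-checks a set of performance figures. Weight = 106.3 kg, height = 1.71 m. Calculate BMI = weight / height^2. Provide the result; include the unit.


height^2 = 1.71^2 = 2.9241
BMI = 106.3 / 2.9241 = 36.35 kg/m^2

36.35 kg/m^2


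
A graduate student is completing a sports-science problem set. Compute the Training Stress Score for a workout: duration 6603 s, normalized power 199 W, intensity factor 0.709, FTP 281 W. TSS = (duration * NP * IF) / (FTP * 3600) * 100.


Product = 6603 * 199 * 0.709 = 931623.873
Base = 281 * 3600 = 1011600
TSS = 931623.873 / 1011600 * 100 = 92.09

92.09 TSS


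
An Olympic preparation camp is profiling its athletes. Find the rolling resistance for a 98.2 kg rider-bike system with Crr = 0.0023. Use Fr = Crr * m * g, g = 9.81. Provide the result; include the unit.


m * g = 98.2 * 9.81 = 963.342 N
Fr = 0.0023 * 963.342 = 2.216 N

2.216 N


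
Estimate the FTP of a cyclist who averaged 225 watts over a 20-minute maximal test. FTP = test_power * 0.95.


FTP = 225 * 0.95 = 213.75 W

213.75 W


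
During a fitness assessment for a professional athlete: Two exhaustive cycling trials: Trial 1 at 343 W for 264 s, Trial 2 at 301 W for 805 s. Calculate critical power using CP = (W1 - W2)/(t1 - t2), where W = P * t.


W1 = 343 * 264 = 90552 J
W2 = 301 * 805 = 242305 J
CP = (90552 - 242305) / (264 - 805)
= -151753 / -541
= 280.5 W

280.5 W


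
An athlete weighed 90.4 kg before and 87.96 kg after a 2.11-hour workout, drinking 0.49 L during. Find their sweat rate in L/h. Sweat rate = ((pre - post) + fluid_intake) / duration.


Body mass change = 2.44 kg
Total sweat loss = 2.44 + 0.49 = 2.93 L
Rate = 2.93 / 2.11 = 1.389 L/h

1.389 L/h


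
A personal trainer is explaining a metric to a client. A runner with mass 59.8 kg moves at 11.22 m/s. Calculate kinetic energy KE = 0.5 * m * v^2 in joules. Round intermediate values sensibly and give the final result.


v^2 = 11.22^2 = 125.8884
KE = 0.5 * 59.8 * 125.8884
= 3764.06 J

3764.06 J


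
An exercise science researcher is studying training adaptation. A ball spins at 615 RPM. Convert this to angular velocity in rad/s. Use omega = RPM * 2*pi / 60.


omega = 615 * 2 * pi / 60
= 615 * 6.28318531 / 60
= 3864.159 / 60
= 64.403 rad/s

64.403 rad/s


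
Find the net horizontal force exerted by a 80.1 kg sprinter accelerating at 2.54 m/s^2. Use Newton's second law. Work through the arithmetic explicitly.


Newton's second law: F = m * a
F = 80.1 * 2.54 = 203.45 N

203.45 N


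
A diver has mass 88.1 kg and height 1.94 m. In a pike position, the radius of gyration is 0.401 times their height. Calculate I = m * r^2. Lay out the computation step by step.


r = 0.401 * 1.94 = 0.77794 m
I = m * r^2 = 88.1 * 0.605191 = 53.317 kg*m^2

53.317 kg*m^2


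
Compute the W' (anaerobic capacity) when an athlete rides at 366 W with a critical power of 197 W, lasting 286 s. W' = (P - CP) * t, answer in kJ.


Above-CP power = 169 W
Duration = 286 s
W' = 169 * 286 = 48334 J
Convert: 48334 / 1000 = 48.334 kJ

48.334 kJ


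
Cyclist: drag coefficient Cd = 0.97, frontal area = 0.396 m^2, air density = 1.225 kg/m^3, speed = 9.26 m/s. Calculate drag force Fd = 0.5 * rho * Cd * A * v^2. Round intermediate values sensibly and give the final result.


v^2 = 9.26^2 = 85.7476
Fd = 0.5 * 1.225 * 0.97 * 0.396 * 85.7476
= 20.174 N

20.174 N


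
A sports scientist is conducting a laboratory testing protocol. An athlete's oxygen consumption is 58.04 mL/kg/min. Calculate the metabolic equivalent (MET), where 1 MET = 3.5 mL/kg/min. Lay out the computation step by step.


MET = VO2 / 3.5
= 58.04 / 3.5
= 16.58 METs

16.58 METs


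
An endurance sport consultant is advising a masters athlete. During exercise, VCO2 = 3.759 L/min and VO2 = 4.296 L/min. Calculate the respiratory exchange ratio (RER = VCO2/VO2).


RER = VCO2 / VO2
= 3.759 / 4.296
= 0.875

0.875


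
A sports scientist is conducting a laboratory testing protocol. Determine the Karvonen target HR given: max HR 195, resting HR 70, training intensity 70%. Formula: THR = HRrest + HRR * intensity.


HRR = HRmax - HRrest = 195 - 70 = 125
THR = 70 + 125 * 0.7
= 157.5 bpm

157.5 bpm


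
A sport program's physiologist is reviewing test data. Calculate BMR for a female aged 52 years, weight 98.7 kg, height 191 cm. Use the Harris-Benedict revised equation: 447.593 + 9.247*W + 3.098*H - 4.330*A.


Substituting values:
W term = 9.247 * 98.7 = 912.6789
H term = 3.098 * 191 = 591.718
A term = 4.330 * 52 = 225.16
BMR = 1726.83 kcal/day

1726.83 kcal/day


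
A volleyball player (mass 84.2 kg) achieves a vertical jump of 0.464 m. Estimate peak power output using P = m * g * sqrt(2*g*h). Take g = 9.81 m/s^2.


2 * g * h = 2 * 9.81 * 0.464 = 9.10368
sqrt(9.10368) = 3.017231 m/s
P = 84.2 * 9.81 * 3.017231 = 2492.24 W

2492.24 W


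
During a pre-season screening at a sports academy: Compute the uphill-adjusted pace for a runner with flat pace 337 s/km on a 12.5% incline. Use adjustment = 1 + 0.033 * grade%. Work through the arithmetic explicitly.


Adjustment factor = 1 + 0.033 * 12.5 = 1.4125
Grade-adjusted pace = 337 * 1.4125 = 476.01 s/km

476.01 s/km


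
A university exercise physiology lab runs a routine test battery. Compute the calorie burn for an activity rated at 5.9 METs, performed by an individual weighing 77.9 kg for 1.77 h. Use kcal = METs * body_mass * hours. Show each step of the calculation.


Product of METs and mass = 5.9 * 77.9 = 459.61
Total kcal = 459.61 * 1.77 = 813.51 kcal

813.51 kcal


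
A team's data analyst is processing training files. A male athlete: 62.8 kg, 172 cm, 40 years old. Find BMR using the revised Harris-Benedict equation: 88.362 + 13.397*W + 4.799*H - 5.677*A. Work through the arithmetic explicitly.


Intercept = 88.362
Weight contribution = 13.397 * 62.8 = 841.3316
Height contribution = 4.799 * 172 = 825.428
Age contribution = 5.677 * 40 = 227.08
BMR = 88.362 + 841.3316 + 825.428 - 227.08
= 1528.04 kcal/day

1528.04 kcal/day


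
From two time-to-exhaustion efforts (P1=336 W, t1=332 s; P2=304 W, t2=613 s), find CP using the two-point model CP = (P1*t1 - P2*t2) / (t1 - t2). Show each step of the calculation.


Work in trial 1 = 111552 J
Work in trial 2 = 186352 J
Delta work = -74800 J
Delta time = -281 s
CP = -74800 / -281 = 266.19 W

266.19 W


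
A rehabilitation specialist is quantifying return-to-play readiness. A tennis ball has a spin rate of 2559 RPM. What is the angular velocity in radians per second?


Convert RPM to rad/s: multiply by 2*pi and divide by 60
omega = 2559 * 2 * pi / 60
= 267.978 rad/s

267.978 rad/s


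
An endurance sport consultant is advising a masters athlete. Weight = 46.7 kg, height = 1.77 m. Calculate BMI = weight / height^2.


height^2 = 1.77^2 = 3.1329
BMI = 46.7 / 3.1329 = 14.91 kg/m^2

14.91 kg/m^2


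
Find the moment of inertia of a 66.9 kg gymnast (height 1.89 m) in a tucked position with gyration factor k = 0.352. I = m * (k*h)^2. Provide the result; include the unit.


Radius of gyration = 0.352 * 1.89 = 0.66528 m
I = 66.9 * 0.66528^2
= 66.9 * 0.442597
= 29.61 kg*m^2

29.61 kg*m^2


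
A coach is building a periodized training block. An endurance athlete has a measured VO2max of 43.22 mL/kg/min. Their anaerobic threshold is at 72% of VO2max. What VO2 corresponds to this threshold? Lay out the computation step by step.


Anaerobic threshold VO2 = VO2max * 72%
= 43.22 * 0.72
= 31.12 mL/kg/min

31.12 mL/kg/min


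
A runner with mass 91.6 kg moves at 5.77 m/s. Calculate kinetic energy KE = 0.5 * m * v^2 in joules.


v^2 = 5.77^2 = 33.2929
KE = 0.5 * 91.6 * 33.2929
= 1524.81 J

1524.81 J


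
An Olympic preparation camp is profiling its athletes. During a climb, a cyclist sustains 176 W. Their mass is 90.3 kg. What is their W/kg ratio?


Power-to-weight = 176 W / 90.3 kg
= 1.949 W/kg

1.949 W/kg


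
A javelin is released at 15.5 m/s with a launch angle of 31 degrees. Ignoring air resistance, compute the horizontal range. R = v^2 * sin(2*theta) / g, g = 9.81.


Launch speed squared = 240.25
sin(2 * 31 deg) = 0.882948
Range = 240.25 * 0.882948 / 9.81
= 21.624 m

21.624 m


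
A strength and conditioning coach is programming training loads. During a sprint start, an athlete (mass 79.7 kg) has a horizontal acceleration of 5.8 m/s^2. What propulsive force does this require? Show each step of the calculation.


Propulsive force = mass * acceleration
= 79.7 kg * 5.8 m/s^2
= 462.26 N

462.26 N


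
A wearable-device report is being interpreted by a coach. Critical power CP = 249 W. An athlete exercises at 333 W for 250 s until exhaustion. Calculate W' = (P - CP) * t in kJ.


P - CP = 333 - 249 = 84 W
W' = 84 * 250 = 21000 J
= 21000 / 1000 = 21.0 kJ

21.0 kJ


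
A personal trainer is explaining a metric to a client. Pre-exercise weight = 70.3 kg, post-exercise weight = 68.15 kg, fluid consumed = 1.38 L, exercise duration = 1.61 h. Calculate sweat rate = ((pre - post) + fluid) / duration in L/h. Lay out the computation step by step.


Weight loss = 70.3 - 68.15 = 2.15 kg (approx L)
Total sweat = 2.15 + 1.38 = 3.53 L
Sweat rate = 3.53 / 1.61 = 2.193 L/h

2.193 L/h


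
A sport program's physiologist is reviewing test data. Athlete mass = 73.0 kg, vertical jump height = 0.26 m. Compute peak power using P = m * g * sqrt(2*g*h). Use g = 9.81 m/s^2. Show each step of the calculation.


sqrt(2 * 9.81 * 0.26) = sqrt(5.1012) = 2.258584 m/s
P = 73.0 * 9.81 * 2.258584
= 1617.44 W

1617.44 W


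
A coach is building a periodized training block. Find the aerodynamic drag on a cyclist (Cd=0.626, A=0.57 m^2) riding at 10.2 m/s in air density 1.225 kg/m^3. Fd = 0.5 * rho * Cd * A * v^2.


Fd = 0.5 * 1.225 * 0.626 * 0.57 * 10.2^2
= 0.5 * 1.225 * 0.626 * 0.57 * 104.04
= 22.738 N

22.738 N


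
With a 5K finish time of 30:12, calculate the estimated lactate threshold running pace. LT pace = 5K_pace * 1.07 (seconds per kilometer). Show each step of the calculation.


Race duration = 1812 s for 5 km
Average pace = 1812 / 5 = 362.4 s/km
LT pace = 362.4 * 1.07
= 387.77 s/km

387.77 s/km


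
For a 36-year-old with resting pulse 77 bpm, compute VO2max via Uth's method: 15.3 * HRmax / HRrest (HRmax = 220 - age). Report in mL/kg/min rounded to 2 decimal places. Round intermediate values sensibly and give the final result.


Step 1: HRmax = 220 - 36 = 184 bpm
Step 2: Ratio = 184 / 77 = 2.3896
Step 3: VO2max = 15.3 * 2.3896 = 36.56 mL/kg/min

36.56 mL/kg/min


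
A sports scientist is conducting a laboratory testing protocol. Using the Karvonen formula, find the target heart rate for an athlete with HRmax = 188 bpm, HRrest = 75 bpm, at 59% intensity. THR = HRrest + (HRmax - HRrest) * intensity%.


HRR = 188 - 75 = 113
THR = 75 + 113 * 0.59
= 75 + 66.67
= 141.67 bpm

141.67 bpm


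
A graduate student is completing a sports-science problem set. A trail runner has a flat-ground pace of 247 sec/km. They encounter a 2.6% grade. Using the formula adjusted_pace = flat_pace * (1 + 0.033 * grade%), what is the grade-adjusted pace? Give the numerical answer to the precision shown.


Grade factor = 1 + 0.033 * 2.6 = 1.0858
Adjusted = 247 * 1.0858 = 268.19 sec/km

268.19 s/km


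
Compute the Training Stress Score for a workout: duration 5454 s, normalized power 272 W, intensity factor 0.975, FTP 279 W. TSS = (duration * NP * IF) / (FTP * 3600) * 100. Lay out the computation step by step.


Product = 5454 * 272 * 0.975 = 1446400.8
Base = 279 * 3600 = 1004400
TSS = 1446400.8 / 1004400 * 100 = 144.01

144.01 TSS


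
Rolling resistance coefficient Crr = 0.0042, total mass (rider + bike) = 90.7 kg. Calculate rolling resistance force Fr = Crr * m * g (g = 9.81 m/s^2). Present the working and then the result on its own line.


Fr = Crr * m * g
= 0.0042 * 90.7 * 9.81
= 3.737 N

3.737 N


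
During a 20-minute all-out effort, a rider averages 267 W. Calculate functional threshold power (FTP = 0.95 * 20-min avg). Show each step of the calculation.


FTP = 0.95 * 267
= 253.65 W

253.65 W


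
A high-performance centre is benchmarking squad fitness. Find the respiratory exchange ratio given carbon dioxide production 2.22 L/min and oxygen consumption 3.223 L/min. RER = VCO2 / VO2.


VCO2 = 2.22 L/min
VO2 = 3.223 L/min
RER = 2.22 / 3.223 = 0.6888

0.6888


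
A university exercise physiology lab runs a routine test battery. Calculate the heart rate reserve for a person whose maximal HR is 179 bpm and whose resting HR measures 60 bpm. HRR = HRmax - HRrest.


HRmax = 179 bpm
HRrest = 60 bpm
HRR = 179 - 60 = 119 bpm

119 bpm


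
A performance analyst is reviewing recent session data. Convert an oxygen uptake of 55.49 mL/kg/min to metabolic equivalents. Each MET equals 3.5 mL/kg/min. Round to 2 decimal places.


One MET = 3.5 mL/kg/min
Number of METs = 55.49 / 3.5
= 15.85 METs

15.85 METs


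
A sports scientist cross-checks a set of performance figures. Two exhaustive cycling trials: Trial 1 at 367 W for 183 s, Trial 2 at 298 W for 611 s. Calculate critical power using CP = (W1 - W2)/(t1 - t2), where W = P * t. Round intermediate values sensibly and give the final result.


W1 = 367 * 183 = 67161 J
W2 = 298 * 611 = 182078 J
CP = (67161 - 182078) / (183 - 611)
= -114917 / -428
= 268.5 W

268.5 W


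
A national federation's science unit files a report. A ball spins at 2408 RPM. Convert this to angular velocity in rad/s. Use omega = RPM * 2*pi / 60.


omega = 2408 * 2 * pi / 60
= 2408 * 6.28318531 / 60
= 15129.91 / 60
= 252.165 rad/s

252.165 rad/s


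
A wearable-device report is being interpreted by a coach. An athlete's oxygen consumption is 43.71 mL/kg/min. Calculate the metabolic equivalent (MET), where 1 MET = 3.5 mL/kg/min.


MET = VO2 / 3.5
= 43.71 / 3.5
= 12.49 METs

12.49 METs


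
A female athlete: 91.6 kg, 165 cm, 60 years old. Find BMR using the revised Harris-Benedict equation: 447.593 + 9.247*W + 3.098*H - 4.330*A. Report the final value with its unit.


Intercept = 447.593
Weight contribution = 9.247 * 91.6 = 847.0252
Height contribution = 3.098 * 165 = 511.17
Age contribution = 4.33 * 60 = 259.8
BMR = 447.593 + 847.0252 + 511.17 - 259.8
= 1545.99 kcal/day

1545.99 kcal/day


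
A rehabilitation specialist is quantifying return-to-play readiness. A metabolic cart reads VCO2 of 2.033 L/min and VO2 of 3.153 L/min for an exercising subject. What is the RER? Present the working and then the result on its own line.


RER = VCO2 / VO2 = 2.033 / 3.153 = 0.6448

0.6448


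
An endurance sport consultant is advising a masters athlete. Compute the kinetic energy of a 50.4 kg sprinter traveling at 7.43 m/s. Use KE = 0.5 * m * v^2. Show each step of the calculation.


Velocity squared = 55.2049
KE = 0.5 * 50.4 * 55.2049 = 1391.16 J

1391.16 J


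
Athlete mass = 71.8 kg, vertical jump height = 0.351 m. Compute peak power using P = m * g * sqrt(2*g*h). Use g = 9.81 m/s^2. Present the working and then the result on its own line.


sqrt(2 * 9.81 * 0.351) = sqrt(6.88662) = 2.624237 m/s
P = 71.8 * 9.81 * 2.624237
= 1848.4 W

1848.4 W


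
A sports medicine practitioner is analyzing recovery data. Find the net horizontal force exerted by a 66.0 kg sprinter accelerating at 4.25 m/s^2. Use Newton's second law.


Newton's second law: F = m * a
F = 66.0 * 4.25 = 280.5 N

280.5 N


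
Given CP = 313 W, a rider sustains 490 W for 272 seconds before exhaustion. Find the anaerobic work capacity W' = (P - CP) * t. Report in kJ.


Excess power = 490 - 313 = 177 W
Work above CP = 177 * 272 = 48144 J
W' = 48.144 kJ

48.144 kJ


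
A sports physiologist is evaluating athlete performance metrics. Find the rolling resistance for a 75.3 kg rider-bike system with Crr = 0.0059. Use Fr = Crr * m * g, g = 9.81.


m * g = 75.3 * 9.81 = 738.693 N
Fr = 0.0059 * 738.693 = 4.358 N

4.358 N


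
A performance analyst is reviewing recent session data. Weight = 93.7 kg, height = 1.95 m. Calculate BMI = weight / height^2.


height^2 = 1.95^2 = 3.8025
BMI = 93.7 / 3.8025 = 24.64 kg/m^2

24.64 kg/m^2


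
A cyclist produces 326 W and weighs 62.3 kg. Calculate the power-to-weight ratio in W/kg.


P/W = power / mass
= 326 / 62.3
= 5.233 W/kg

5.233 W/kg


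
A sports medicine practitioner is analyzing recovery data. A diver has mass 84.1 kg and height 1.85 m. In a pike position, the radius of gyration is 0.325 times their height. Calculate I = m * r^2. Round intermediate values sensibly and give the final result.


r = 0.325 * 1.85 = 0.60125 m
I = m * r^2 = 84.1 * 0.361502 = 30.402 kg*m^2

30.402 kg*m^2


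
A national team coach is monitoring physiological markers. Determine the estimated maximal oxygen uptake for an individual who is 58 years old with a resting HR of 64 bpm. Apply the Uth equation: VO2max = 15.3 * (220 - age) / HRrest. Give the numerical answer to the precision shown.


HRmax = 220 - 58 = 162
VO2max = 15.3 * (162 / 64)
= 15.3 * 2.5313
= 38.73 mL/kg/min

38.73 mL/kg/min


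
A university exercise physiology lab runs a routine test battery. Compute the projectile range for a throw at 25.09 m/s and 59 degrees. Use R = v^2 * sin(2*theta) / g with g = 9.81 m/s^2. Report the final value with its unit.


Two times the angle = 118 degrees
sin(118) = 0.882948
R = 629.5081 * 0.882948 / 9.81 = 56.659 m

56.659 m


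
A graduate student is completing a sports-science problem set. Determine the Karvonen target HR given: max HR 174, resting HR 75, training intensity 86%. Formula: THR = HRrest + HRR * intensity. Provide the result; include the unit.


HRR = HRmax - HRrest = 174 - 75 = 99
THR = 75 + 99 * 0.86
= 160.14 bpm

160.14 bpm


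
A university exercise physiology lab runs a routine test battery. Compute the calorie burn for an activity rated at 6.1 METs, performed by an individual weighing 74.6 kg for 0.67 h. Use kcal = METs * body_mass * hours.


Product of METs and mass = 6.1 * 74.6 = 455.06
Total kcal = 455.06 * 0.67 = 304.89 kcal

304.89 kcal


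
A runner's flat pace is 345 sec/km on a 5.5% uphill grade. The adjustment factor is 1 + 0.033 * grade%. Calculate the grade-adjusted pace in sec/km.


Factor = 1 + 0.033 * 5.5 = 1.1815
Adjusted pace = 345 * 1.1815
= 407.62 sec/km

407.62 s/km


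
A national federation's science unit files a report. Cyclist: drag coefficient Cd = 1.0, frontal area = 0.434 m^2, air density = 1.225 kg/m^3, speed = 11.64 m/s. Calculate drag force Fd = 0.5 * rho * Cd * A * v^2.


v^2 = 11.64^2 = 135.4896
Fd = 0.5 * 1.225 * 1.0 * 0.434 * 135.4896
= 36.017 N

36.017 N


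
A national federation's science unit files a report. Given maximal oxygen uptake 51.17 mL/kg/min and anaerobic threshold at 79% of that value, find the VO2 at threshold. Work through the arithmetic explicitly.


Percentage as decimal = 0.79
VO2 at AT = 51.17 * 0.79 = 40.42 mL/kg/min

40.42 mL/kg/min


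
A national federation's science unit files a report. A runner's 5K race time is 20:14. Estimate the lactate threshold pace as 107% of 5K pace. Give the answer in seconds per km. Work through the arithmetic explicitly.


Total race time = 20*60 + 14 = 1214 seconds
5K pace = 1214 / 5 = 242.8 sec/km
LT pace = 242.8 * 1.07 = 259.8 sec/km

259.8 s/km


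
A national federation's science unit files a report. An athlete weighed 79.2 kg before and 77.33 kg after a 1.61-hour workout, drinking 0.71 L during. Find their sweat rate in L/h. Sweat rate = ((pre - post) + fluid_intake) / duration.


Body mass change = 1.87 kg
Total sweat loss = 1.87 + 0.71 = 2.58 L
Rate = 2.58 / 1.61 = 1.602 L/h

1.602 L/h


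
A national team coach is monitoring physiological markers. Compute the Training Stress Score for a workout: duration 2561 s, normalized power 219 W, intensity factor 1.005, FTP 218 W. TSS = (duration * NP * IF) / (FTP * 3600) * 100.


Product = 2561 * 219 * 1.005 = 563663.295
Base = 218 * 3600 = 784800
TSS = 563663.295 / 784800 * 100 = 71.82

71.82 TSS


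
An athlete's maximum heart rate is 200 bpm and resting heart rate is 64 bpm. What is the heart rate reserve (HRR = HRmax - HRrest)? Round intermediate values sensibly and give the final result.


HRR = HRmax - HRrest
= 200 - 64
= 136 bpm

136 bpm


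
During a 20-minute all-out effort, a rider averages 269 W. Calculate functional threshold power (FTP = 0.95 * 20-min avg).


FTP = 0.95 * 269
= 255.55 W

255.55 W


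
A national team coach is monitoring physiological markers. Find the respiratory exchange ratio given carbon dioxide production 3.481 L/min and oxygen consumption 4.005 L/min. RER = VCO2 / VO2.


VCO2 = 3.481 L/min
VO2 = 4.005 L/min
RER = 3.481 / 4.005 = 0.8692

0.8692


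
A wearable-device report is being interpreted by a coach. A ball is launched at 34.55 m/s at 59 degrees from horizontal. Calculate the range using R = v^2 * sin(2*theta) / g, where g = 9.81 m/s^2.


sin(2 * 59) = sin(118) = 0.882948
v^2 = 34.55^2 = 1193.7025
R = 1193.7025 * 0.882948 / 9.81
= 107.439 m

107.439 m


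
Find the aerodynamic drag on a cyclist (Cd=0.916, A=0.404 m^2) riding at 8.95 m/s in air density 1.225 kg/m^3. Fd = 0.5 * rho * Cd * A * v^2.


Fd = 0.5 * 1.225 * 0.916 * 0.404 * 8.95^2
= 0.5 * 1.225 * 0.916 * 0.404 * 80.1025
= 18.156 N

18.156 N


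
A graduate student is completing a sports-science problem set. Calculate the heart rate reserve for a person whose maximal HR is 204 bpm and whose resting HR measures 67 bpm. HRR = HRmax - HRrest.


HRmax = 204 bpm
HRrest = 67 bpm
HRR = 204 - 67 = 137 bpm

137 bpm


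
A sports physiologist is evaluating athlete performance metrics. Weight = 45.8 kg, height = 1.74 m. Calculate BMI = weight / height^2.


height^2 = 1.74^2 = 3.0276
BMI = 45.8 / 3.0276 = 15.13 kg/m^2

15.13 kg/m^2
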